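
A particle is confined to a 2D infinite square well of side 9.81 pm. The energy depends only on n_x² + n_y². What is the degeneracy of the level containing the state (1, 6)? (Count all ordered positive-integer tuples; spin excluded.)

degeneracy = 2

The level has n_x² + n_y² = 37. The ordered positive-integer solutions are (1, 6), (6, 1).
That gives 2 states.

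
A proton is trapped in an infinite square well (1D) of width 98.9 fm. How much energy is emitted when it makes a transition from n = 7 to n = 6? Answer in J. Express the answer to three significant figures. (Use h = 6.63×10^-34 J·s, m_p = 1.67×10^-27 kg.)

|ΔE| = 4.37×10^-14 J

E_1 = h²/(8m_pL²) = 3.364×10^-15 J.
|ΔE| = |7² − 6²|·E_1 = 13·3.364×10^-15 J = 4.37×10^-14 J.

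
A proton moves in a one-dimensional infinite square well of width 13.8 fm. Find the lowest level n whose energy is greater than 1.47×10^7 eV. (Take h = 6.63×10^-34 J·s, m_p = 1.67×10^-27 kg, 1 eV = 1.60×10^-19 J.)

E_1 = h²/(8m_pL²) = 1.728×10^-13 J = 1.080×10^6 eV.
Need n² > 1.47×10^7/1.080×10^6 = 13.61, i.e. n > 3.689.
The smallest integer satisfying this is n = 4.

n = 4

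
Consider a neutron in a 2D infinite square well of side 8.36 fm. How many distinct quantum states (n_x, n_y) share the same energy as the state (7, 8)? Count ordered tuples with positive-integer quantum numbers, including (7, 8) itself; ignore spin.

The level has n_x² + n_y² = 113. The ordered positive-integer solutions are (7, 8), (8, 7).
That gives 2 states.

degeneracy = 2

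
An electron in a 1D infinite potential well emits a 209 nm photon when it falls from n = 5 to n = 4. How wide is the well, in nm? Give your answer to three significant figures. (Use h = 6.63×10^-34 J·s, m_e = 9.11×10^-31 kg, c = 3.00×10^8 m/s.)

The photon carries ΔE = hc/λ = 6.63×10^-34·3.00×10^8/2.09×10^-7 m = 9.517×10^-19 J.
Since ΔE = (5² − 4²)E_1, E_1 = 1.057×10^-19 J, and L = h/√(8m_eE_1) = 7.55×10^-10 m = 0.755 nm.

L = 0.755 nm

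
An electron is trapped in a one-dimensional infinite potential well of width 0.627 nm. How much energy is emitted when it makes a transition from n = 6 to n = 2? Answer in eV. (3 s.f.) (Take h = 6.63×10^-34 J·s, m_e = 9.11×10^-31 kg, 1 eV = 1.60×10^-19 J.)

|ΔE| = 30.7 eV

E_1 = h²/(8m_eL²) = 1.534×10^-19 J.
|ΔE| = |6² − 2²|·E_1 = 32·1.534×10^-19 J = 4.909×10^-18 J = 30.7 eV.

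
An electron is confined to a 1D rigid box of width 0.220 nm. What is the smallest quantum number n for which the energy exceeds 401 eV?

n = 8

E_1 = h²/(8m_eL²) = 1.245×10^-18 J = 7.772 eV.
Need n² > 401/7.772 = 51.60, i.e. n > 7.183.
The smallest integer satisfying this is n = 8.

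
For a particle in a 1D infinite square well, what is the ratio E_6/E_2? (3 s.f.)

9.00

E_n ∝ n², so E_6/E_2 = 6²/2² = 36/4 = 9.00.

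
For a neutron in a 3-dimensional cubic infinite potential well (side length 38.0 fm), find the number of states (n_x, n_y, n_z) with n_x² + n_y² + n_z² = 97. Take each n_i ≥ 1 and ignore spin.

The level has n_x² + n_y² + n_z² = 97. The ordered positive-integer solutions are (5, 6, 6), (6, 5, 6), (6, 6, 5).
That gives 3 states.

degeneracy = 3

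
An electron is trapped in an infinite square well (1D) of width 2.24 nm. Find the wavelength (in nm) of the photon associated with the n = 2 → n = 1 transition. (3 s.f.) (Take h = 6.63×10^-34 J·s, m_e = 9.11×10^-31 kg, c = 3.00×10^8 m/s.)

E_1 = h²/(8m_eL²) = 1.202×10^-20 J, so ΔE = (2² − 1²)E_1 = 3.606×10^-20 J.
λ = hc/ΔE = (6.63×10^-34·3.00×10^8)/3.606×10^-20 = 5.52×10^-6 m = 5.52×10^3 nm.

λ = 5.52×10^3 nm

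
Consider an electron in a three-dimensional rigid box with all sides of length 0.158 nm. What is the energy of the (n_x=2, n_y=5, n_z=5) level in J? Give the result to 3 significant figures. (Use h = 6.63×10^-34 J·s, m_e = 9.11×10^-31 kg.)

For a 3D rectangular well E = (h²/8m_e)·Σ n_i²/L_i² = (6.63×10^-34)²/(8·9.11×10^-31) · [2²/(0.158 nm)² + 5²/(0.158 nm)² + 5²/(0.158 nm)²].
Evaluating gives E = 1.30×10^-16 J.

E = 1.30×10^-16 J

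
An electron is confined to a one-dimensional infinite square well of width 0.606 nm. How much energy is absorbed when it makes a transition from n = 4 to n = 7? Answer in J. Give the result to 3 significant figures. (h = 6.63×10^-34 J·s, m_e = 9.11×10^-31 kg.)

E_1 = h²/(8m_eL²) = 1.642×10^-19 J.
|ΔE| = |4² − 7²|·E_1 = 33·1.642×10^-19 J = 5.42×10^-18 J.

|ΔE| = 5.42×10^-18 J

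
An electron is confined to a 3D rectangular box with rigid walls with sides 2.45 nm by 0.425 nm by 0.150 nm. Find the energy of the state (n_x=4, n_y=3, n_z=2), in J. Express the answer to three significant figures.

For a 3D rectangular well E = (h²/8m_e)·Σ n_i²/L_i² = (6.626×10^-34)²/(8·9.109×10^-31) · [4²/(2.45 nm)² + 3²/(0.425 nm)² + 2²/(0.150 nm)²].
Evaluating gives E = 1.39×10^-17 J.

E = 1.39×10^-17 J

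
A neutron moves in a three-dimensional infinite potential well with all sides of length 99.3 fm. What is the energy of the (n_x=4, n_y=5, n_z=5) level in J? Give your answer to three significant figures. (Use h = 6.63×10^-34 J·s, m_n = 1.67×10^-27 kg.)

E = 2.20×10^-13 J

For a 3D rectangular well E = (h²/8m_n)·Σ n_i²/L_i² = (6.63×10^-34)²/(8·1.67×10^-27) · [4²/(99.3 fm)² + 5²/(99.3 fm)² + 5²/(99.3 fm)²].
Evaluating gives E = 2.20×10^-13 J.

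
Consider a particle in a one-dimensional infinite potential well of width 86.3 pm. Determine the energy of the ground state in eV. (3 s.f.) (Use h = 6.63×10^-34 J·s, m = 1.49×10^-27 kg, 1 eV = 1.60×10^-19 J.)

E_1 = 0.0309 eV

For an infinite well E_n = n²h²/(8mL²), so E_1 = h²/(8mL²) = (6.63×10^-34)²/(8·1.49×10^-27·(8.63×10^-11 m)²) = 4.951×10^-21 J.
Converting, E_1 = 4.951×10^-21 J / (1.60×10^-19 J/eV) = 0.0309 eV.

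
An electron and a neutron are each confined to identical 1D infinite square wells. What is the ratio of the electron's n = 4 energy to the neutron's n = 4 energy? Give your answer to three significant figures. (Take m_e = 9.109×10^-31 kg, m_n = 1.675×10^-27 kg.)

E_n ∝ 1/m at fixed n and L, so the ratio is m_n/m_e = 1.675×10^-27/9.109×10^-31 = 1.84×10^3.

1.84×10^3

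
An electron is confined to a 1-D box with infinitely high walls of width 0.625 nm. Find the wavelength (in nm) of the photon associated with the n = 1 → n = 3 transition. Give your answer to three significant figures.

λ = 161 nm

E_1 = h²/(8m_eL²) = 1.542×10^-19 J, so ΔE = (3² − 1²)E_1 = 1.234×10^-18 J.
λ = hc/ΔE = (6.626×10^-34·2.998×10^8)/1.234×10^-18 = 1.61×10^-7 m = 161 nm.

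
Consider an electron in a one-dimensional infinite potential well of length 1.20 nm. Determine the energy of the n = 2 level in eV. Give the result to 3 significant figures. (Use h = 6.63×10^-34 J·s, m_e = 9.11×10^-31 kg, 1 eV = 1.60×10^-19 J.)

For an infinite well E_n = n²h²/(8m_eL²), so E_1 = h²/(8m_eL²) = (6.63×10^-34)²/(8·9.11×10^-31·(1.20×10^-9 m)²) = 4.188×10^-20 J.
Then E_2 = 2²·E_1 = 4·4.188×10^-20 J = 1.675×10^-19 J.
Converting, E_2 = 1.675×10^-19 J / (1.60×10^-19 J/eV) = 1.05 eV.

E_2 = 1.05 eV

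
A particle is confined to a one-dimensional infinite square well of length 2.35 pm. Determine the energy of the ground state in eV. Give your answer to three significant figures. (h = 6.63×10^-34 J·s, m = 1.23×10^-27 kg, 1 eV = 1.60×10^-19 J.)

For an infinite well E_n = n²h²/(8mL²), so E_1 = h²/(8mL²) = (6.63×10^-34)²/(8·1.23×10^-27·(2.35×10^-12 m)²) = 8.089×10^-18 J.
Converting, E_1 = 8.089×10^-18 J / (1.60×10^-19 J/eV) = 50.6 eV.

E_1 = 50.6 eV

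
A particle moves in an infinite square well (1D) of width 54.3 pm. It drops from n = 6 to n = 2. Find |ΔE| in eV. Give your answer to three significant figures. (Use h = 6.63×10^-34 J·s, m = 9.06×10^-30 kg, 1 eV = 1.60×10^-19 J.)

|ΔE| = 411 eV

E_1 = h²/(8mL²) = 2.057×10^-18 J.
|ΔE| = |6² − 2²|·E_1 = 32·2.057×10^-18 J = 6.582×10^-17 J = 411 eV.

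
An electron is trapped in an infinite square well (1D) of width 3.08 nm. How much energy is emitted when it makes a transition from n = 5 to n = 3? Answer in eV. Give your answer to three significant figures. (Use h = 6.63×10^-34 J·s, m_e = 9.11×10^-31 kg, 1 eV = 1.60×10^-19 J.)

E_1 = h²/(8m_eL²) = 6.358×10^-21 J.
|ΔE| = |5² − 3²|·E_1 = 16·6.358×10^-21 J = 1.017×10^-19 J = 0.636 eV.

|ΔE| = 0.636 eV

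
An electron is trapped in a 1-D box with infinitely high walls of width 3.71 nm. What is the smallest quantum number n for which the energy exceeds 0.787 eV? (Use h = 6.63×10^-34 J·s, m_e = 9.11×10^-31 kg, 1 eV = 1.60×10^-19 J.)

E_1 = h²/(8m_eL²) = 4.382×10^-21 J = 0.02739 eV.
Need n² > 0.787/0.02739 = 28.73, i.e. n > 5.360.
The smallest integer satisfying this is n = 6.

n = 6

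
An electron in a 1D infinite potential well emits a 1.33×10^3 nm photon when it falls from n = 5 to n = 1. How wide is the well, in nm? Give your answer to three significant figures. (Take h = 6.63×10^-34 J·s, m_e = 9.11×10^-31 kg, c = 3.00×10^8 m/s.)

L = 3.11 nm

The photon carries ΔE = hc/λ = 6.63×10^-34·3.00×10^8/1.33×10^-6 m = 1.495×10^-19 J.
Since ΔE = (5² − 1²)E_1, E_1 = 6.229×10^-21 J, and L = h/√(8m_eE_1) = 3.11×10^-9 m = 3.11 nm.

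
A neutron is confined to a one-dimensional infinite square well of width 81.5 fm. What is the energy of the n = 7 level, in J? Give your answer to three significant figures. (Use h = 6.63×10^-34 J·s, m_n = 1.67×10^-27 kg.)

E_7 = 2.43×10^-13 J

For an infinite well E_n = n²h²/(8m_nL²), so E_1 = h²/(8m_nL²) = (6.63×10^-34)²/(8·1.67×10^-27·(8.15×10^-14 m)²) = 4.953×10^-15 J.
Then E_7 = 7²·E_1 = 49·4.953×10^-15 J = 2.43×10^-13 J.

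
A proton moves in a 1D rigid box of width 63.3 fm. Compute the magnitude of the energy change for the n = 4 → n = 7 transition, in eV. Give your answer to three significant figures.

|ΔE| = 1.69×10^6 eV

E_1 = h²/(8m_pL²) = 8.187×10^-15 J.
|ΔE| = |4² − 7²|·E_1 = 33·8.187×10^-15 J = 2.702×10^-13 J = 1.69×10^6 eV.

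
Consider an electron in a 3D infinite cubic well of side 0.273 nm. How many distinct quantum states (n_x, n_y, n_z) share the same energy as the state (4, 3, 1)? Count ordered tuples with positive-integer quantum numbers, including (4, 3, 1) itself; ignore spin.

degeneracy = 6

The level has n_x² + n_y² + n_z² = 26. The ordered positive-integer solutions are (1, 3, 4), (1, 4, 3), (3, 1, 4), (3, 4, 1), (4, 1, 3), (4, 3, 1).
That gives 6 states.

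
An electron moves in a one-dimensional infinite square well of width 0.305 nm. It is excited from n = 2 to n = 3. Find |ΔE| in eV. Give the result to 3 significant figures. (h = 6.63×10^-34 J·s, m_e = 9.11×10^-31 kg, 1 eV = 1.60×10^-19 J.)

|ΔE| = 20.3 eV

E_1 = h²/(8m_eL²) = 6.484×10^-19 J.
|ΔE| = |2² − 3²|·E_1 = 5·6.484×10^-19 J = 3.242×10^-18 J = 20.3 eV.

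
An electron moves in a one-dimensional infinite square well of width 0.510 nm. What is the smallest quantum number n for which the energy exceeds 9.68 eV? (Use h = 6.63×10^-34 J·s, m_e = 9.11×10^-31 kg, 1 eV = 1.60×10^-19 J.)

E_1 = h²/(8m_eL²) = 2.319×10^-19 J = 1.449 eV.
Need n² > 9.68/1.449 = 6.680, i.e. n > 2.585.
The smallest integer satisfying this is n = 3.

n = 3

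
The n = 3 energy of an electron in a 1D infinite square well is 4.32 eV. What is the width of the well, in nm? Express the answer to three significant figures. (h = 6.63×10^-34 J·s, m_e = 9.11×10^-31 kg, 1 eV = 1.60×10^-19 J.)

From E_n = n²h²/(8m_eL²), L = n·h/√(8m_eE_n).
E_3 = 4.32 eV = 6.912×10^-19 J, so L = 3·6.63×10^-34/√(8·9.11×10^-31·6.912×10^-19) = 8.86×10^-10 m = 0.886 nm.

L = 0.886 nm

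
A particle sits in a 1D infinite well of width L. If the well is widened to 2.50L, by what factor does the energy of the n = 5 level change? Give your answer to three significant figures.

E_n ∝ 1/L², so the energy scales by 1/2.50² = 0.160.

0.160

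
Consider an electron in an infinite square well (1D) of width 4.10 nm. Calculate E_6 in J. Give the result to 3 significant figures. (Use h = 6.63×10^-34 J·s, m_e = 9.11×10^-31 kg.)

For an infinite well E_n = n²h²/(8m_eL²), so E_1 = h²/(8m_eL²) = (6.63×10^-34)²/(8·9.11×10^-31·(4.10×10^-9 m)²) = 3.588×10^-21 J.
Then E_6 = 6²·E_1 = 36·3.588×10^-21 J = 1.29×10^-19 J.

E_6 = 1.29×10^-19 J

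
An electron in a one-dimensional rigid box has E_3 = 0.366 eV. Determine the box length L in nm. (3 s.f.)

L = 3.04 nm

From E_n = n²h²/(8m_eL²), L = n·h/√(8m_eE_n).
E_3 = 0.366 eV = 5.863×10^-20 J, so L = 3·6.626×10^-34/√(8·9.109×10^-31·5.863×10^-20) = 3.04×10^-9 m = 3.04 nm.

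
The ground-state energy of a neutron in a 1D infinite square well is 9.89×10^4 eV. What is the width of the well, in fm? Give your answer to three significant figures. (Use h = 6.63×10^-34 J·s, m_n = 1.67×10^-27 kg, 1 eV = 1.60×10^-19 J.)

L = 45.6 fm

From E_n = n²h²/(8m_nL²), L = n·h/√(8m_nE_n).
E_1 = 9.89×10^4 eV = 1.582×10^-14 J, so L = 1·6.63×10^-34/√(8·1.67×10^-27·1.582×10^-14) = 4.56×10^-14 m = 45.6 fm.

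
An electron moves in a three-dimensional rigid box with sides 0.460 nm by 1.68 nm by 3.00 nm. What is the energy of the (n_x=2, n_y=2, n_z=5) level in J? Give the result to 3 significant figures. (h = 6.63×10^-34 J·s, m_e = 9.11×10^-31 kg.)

For a 3D rectangular well E = (h²/8m_e)·Σ n_i²/L_i² = (6.63×10^-34)²/(8·9.11×10^-31) · [2²/(0.460 nm)² + 2²/(1.68 nm)² + 5²/(3.00 nm)²].
Evaluating gives E = 1.39×10^-18 J.

E = 1.39×10^-18 J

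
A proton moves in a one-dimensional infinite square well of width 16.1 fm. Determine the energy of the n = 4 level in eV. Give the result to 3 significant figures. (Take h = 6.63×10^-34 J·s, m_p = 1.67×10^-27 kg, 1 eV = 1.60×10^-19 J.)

For an infinite well E_n = n²h²/(8m_pL²), so E_1 = h²/(8m_pL²) = (6.63×10^-34)²/(8·1.67×10^-27·(1.61×10^-14 m)²) = 1.269×10^-13 J.
Then E_4 = 4²·E_1 = 16·1.269×10^-13 J = 2.030×10^-12 J.
Converting, E_4 = 2.030×10^-12 J / (1.60×10^-19 J/eV) = 1.27×10^7 eV.

E_4 = 1.27×10^7 eV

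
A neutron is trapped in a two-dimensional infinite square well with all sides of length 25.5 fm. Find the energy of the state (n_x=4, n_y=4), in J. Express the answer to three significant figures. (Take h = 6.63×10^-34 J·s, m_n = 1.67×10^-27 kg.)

For a 2D rectangular well E = (h²/8m_n)·Σ n_i²/L_i² = (6.63×10^-34)²/(8·1.67×10^-27) · [4²/(25.5 fm)² + 4²/(25.5 fm)²].
Evaluating gives E = 1.62×10^-12 J.

E = 1.62×10^-12 J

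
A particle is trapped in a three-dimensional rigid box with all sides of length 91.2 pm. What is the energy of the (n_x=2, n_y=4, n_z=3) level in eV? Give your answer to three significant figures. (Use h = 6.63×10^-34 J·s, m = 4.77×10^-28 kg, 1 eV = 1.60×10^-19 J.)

E = 2.51 eV

For a 3D rectangular well E = (h²/8m)·Σ n_i²/L_i² = (6.63×10^-34)²/(8·4.77×10^-28) · [2²/(91.2 pm)² + 4²/(91.2 pm)² + 3²/(91.2 pm)²].
Evaluating gives E = 4.016×10^-19 J = 2.51 eV.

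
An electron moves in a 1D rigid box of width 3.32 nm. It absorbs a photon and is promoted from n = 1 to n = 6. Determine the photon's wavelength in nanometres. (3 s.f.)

E_1 = h²/(8m_eL²) = 5.466×10^-21 J, so ΔE = (6² − 1²)E_1 = 1.913×10^-19 J.
λ = hc/ΔE = (6.626×10^-34·2.998×10^8)/1.913×10^-19 = 1.04×10^-6 m = 1.04×10^3 nm.

λ = 1.04×10^3 nm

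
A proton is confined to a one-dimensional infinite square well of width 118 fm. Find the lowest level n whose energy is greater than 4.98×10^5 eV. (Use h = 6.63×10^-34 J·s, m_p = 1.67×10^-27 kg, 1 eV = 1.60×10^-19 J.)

E_1 = h²/(8m_pL²) = 2.363×10^-15 J = 1.477×10^4 eV.
Need n² > 4.98×10^5/1.477×10^4 = 33.72, i.e. n > 5.807.
The smallest integer satisfying this is n = 6.

n = 6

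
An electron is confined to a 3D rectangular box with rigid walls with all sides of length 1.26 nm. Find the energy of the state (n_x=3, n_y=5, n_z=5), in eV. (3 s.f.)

For a 3D rectangular well E = (h²/8m_e)·Σ n_i²/L_i² = (6.626×10^-34)²/(8·9.109×10^-31) · [3²/(1.26 nm)² + 5²/(1.26 nm)² + 5²/(1.26 nm)²].
Evaluating gives E = 2.239×10^-18 J = 14.0 eV.

E = 14.0 eV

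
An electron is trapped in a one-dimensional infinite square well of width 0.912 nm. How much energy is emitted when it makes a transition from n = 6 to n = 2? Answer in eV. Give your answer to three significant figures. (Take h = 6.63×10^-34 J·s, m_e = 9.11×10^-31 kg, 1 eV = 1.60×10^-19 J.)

E_1 = h²/(8m_eL²) = 7.252×10^-20 J.
|ΔE| = |6² − 2²|·E_1 = 32·7.252×10^-20 J = 2.321×10^-18 J = 14.5 eV.

|ΔE| = 14.5 eV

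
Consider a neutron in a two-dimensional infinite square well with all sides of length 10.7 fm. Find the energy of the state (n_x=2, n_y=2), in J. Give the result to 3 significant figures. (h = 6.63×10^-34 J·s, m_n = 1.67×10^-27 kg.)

For a 2D rectangular well E = (h²/8m_n)·Σ n_i²/L_i² = (6.63×10^-34)²/(8·1.67×10^-27) · [2²/(10.7 fm)² + 2²/(10.7 fm)²].
Evaluating gives E = 2.30×10^-12 J.

E = 2.30×10^-12 J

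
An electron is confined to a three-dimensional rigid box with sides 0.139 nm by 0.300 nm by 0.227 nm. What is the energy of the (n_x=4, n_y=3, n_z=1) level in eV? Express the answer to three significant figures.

E = 356 eV

For a 3D rectangular well E = (h²/8m_e)·Σ n_i²/L_i² = (6.626×10^-34)²/(8·9.109×10^-31) · [4²/(0.139 nm)² + 3²/(0.300 nm)² + 1²/(0.227 nm)²].
Evaluating gives E = 5.709×10^-17 J = 356 eV.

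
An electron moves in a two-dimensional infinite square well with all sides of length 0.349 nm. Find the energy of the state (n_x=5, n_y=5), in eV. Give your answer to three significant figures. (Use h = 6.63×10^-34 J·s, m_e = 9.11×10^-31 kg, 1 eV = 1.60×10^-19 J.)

E = 155 eV

For a 2D rectangular well E = (h²/8m_e)·Σ n_i²/L_i² = (6.63×10^-34)²/(8·9.11×10^-31) · [5²/(0.349 nm)² + 5²/(0.349 nm)²].
Evaluating gives E = 2.476×10^-17 J = 155 eV.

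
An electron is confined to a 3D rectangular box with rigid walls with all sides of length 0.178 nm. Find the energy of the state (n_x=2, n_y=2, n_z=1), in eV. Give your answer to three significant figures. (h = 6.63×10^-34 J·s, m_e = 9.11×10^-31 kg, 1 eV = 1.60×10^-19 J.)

For a 3D rectangular well E = (h²/8m_e)·Σ n_i²/L_i² = (6.63×10^-34)²/(8·9.11×10^-31) · [2²/(0.178 nm)² + 2²/(0.178 nm)² + 1²/(0.178 nm)²].
Evaluating gives E = 1.713×10^-17 J = 107 eV.

E = 107 eV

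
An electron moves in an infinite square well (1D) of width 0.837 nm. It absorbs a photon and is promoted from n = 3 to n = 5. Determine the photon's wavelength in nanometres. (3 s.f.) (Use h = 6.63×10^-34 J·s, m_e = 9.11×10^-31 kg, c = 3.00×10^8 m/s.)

λ = 144 nm

E_1 = h²/(8m_eL²) = 8.609×10^-20 J, so ΔE = (5² − 3²)E_1 = 1.377×10^-18 J.
λ = hc/ΔE = (6.63×10^-34·3.00×10^8)/1.377×10^-18 = 1.44×10^-7 m = 144 nm.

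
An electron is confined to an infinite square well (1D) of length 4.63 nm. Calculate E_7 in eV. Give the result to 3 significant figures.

E_7 = 0.860 eV

For an infinite well E_n = n²h²/(8m_eL²), so E_1 = h²/(8m_eL²) = (6.626×10^-34)²/(8·9.109×10^-31·(4.63×10^-9 m)²) = 2.810×10^-21 J.
Then E_7 = 7²·E_1 = 49·2.810×10^-21 J = 1.377×10^-19 J.
Converting, E_7 = 1.377×10^-19 J / (1.602×10^-19 J/eV) = 0.860 eV.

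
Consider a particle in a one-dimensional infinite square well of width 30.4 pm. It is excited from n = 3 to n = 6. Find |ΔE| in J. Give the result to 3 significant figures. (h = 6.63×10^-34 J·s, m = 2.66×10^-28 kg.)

E_1 = h²/(8mL²) = 2.235×10^-19 J.
|ΔE| = |3² − 6²|·E_1 = 27·2.235×10^-19 J = 6.03×10^-18 J.

|ΔE| = 6.03×10^-18 J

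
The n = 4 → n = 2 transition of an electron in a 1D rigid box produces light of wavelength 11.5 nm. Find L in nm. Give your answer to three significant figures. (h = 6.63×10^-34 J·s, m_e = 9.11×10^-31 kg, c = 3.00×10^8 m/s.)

The photon carries ΔE = hc/λ = 6.63×10^-34·3.00×10^8/1.15×10^-8 m = 1.730×10^-17 J.
Since ΔE = (4² − 2²)E_1, E_1 = 1.442×10^-18 J, and L = h/√(8m_eE_1) = 2.05×10^-10 m = 0.205 nm.

L = 0.205 nm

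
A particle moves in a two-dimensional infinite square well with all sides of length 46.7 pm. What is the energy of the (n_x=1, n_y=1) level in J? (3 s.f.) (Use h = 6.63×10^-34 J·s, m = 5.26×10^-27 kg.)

For a 2D rectangular well E = (h²/8m)·Σ n_i²/L_i² = (6.63×10^-34)²/(8·5.26×10^-27) · [1²/(46.7 pm)² + 1²/(46.7 pm)²].
Evaluating gives E = 9.58×10^-21 J.

E = 9.58×10^-21 J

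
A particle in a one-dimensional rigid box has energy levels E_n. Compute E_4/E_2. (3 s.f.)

4.00

E_n ∝ n², so E_4/E_2 = 4²/2² = 16/4 = 4.00.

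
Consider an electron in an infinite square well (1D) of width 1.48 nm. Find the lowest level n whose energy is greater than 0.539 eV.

E_1 = h²/(8m_eL²) = 2.751×10^-20 J = 0.1717 eV.
Need n² > 0.539/0.1717 = 3.139, i.e. n > 1.772.
The smallest integer satisfying this is n = 2.

n = 2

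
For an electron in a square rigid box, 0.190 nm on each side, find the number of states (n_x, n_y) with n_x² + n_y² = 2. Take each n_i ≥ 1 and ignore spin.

degeneracy = 1

The level has n_x² + n_y² = 2. The ordered positive-integer solutions are (1, 1).
That gives 1 state.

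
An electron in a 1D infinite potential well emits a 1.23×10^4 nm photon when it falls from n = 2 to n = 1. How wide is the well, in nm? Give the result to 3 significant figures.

The photon carries ΔE = hc/λ = 6.626×10^-34·2.998×10^8/1.23×10^-5 m = 1.615×10^-20 J.
Since ΔE = (2² − 1²)E_1, E_1 = 5.383×10^-21 J, and L = h/√(8m_eE_1) = 3.35×10^-9 m = 3.35 nm.

L = 3.35 nm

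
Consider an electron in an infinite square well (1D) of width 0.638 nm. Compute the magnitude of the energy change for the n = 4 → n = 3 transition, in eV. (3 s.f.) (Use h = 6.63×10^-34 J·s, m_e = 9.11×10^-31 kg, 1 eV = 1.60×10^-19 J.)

E_1 = h²/(8m_eL²) = 1.482×10^-19 J.
|ΔE| = |4² − 3²|·E_1 = 7·1.482×10^-19 J = 1.037×10^-18 J = 6.48 eV.

|ΔE| = 6.48 eV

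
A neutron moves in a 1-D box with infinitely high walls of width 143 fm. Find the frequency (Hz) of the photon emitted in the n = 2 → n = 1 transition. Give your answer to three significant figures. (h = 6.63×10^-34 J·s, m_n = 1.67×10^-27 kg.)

E_1 = h²/(8m_nL²) = 1.609×10^-15 J and ΔE = (2² − 1²)E_1 = 4.827×10^-15 J.
f = ΔE/h = 4.827×10^-15/6.63×10^-34 = 7.28×10^18 Hz.

f = 7.28×10^18 Hz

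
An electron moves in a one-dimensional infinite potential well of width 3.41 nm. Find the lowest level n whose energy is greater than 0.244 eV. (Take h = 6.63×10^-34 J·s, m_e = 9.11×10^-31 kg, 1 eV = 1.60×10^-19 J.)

E_1 = h²/(8m_eL²) = 5.187×10^-21 J = 0.03242 eV.
Need n² > 0.244/0.03242 = 7.526, i.e. n > 2.743.
The smallest integer satisfying this is n = 3.

n = 3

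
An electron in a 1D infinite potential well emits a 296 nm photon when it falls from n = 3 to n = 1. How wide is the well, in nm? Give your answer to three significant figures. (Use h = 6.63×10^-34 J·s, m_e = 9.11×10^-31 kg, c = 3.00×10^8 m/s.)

The photon carries ΔE = hc/λ = 6.63×10^-34·3.00×10^8/2.96×10^-7 m = 6.720×10^-19 J.
Since ΔE = (3² − 1²)E_1, E_1 = 8.400×10^-20 J, and L = h/√(8m_eE_1) = 8.47×10^-10 m = 0.847 nm.

L = 0.847 nm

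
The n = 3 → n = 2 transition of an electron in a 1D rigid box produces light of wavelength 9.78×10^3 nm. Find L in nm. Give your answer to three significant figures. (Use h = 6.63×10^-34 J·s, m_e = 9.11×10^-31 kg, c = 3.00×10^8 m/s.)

The photon carries ΔE = hc/λ = 6.63×10^-34·3.00×10^8/9.78×10^-6 m = 2.034×10^-20 J.
Since ΔE = (3² − 2²)E_1, E_1 = 4.068×10^-21 J, and L = h/√(8m_eE_1) = 3.85×10^-9 m = 3.85 nm.

L = 3.85 nm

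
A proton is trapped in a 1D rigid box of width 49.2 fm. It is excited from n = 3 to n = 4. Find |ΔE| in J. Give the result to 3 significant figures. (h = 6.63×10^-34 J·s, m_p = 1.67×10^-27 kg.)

|ΔE| = 9.51×10^-14 J

E_1 = h²/(8m_pL²) = 1.359×10^-14 J.
|ΔE| = |3² − 4²|·E_1 = 7·1.359×10^-14 J = 9.51×10^-14 J.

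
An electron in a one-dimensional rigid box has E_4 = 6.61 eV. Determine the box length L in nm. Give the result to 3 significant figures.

L = 0.954 nm

From E_n = n²h²/(8m_eL²), L = n·h/√(8m_eE_n).
E_4 = 6.61 eV = 1.059×10^-18 J, so L = 4·6.626×10^-34/√(8·9.109×10^-31·1.059×10^-18) = 9.54×10^-10 m = 0.954 nm.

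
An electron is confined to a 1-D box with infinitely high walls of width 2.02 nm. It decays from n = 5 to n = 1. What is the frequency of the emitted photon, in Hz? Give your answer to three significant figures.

E_1 = h²/(8m_eL²) = 1.477×10^-20 J and ΔE = (5² − 1²)E_1 = 3.545×10^-19 J.
f = ΔE/h = 3.545×10^-19/6.626×10^-34 = 5.35×10^14 Hz.

f = 5.35×10^14 Hz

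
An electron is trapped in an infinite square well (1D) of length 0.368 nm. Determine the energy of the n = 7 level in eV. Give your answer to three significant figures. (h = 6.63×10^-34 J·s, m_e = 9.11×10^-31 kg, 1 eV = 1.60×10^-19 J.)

E_7 = 136 eV

For an infinite well E_n = n²h²/(8m_eL²), so E_1 = h²/(8m_eL²) = (6.63×10^-34)²/(8·9.11×10^-31·(3.68×10^-10 m)²) = 4.454×10^-19 J.
Then E_7 = 7²·E_1 = 49·4.454×10^-19 J = 2.182×10^-17 J.
Converting, E_7 = 2.182×10^-17 J / (1.60×10^-19 J/eV) = 136 eV.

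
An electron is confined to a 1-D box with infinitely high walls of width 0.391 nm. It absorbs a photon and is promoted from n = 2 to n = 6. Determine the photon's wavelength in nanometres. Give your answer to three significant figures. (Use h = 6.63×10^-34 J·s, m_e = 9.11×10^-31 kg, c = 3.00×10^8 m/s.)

E_1 = h²/(8m_eL²) = 3.945×10^-19 J, so ΔE = (6² − 2²)E_1 = 1.262×10^-17 J.
λ = hc/ΔE = (6.63×10^-34·3.00×10^8)/1.262×10^-17 = 1.58×10^-8 m = 15.8 nm.

λ = 15.8 nm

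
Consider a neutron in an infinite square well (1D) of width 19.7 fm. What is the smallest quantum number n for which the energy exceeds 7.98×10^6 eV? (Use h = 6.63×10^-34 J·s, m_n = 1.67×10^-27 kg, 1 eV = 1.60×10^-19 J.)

n = 4

E_1 = h²/(8m_nL²) = 8.478×10^-14 J = 5.299×10^5 eV.
Need n² > 7.98×10^6/5.299×10^5 = 15.06, i.e. n > 3.881.
The smallest integer satisfying this is n = 4.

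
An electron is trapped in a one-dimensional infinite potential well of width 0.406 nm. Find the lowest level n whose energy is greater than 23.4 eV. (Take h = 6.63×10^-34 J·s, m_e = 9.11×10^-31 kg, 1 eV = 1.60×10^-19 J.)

n = 4

E_1 = h²/(8m_eL²) = 3.659×10^-19 J = 2.287 eV.
Need n² > 23.4/2.287 = 10.23, i.e. n > 3.198.
The smallest integer satisfying this is n = 4.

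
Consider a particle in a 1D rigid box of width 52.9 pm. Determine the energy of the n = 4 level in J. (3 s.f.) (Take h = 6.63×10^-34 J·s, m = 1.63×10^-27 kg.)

For an infinite well E_n = n²h²/(8mL²), so E_1 = h²/(8mL²) = (6.63×10^-34)²/(8·1.63×10^-27·(5.29×10^-11 m)²) = 1.205×10^-20 J.
Then E_4 = 4²·E_1 = 16·1.205×10^-20 J = 1.93×10^-19 J.

E_4 = 1.93×10^-19 J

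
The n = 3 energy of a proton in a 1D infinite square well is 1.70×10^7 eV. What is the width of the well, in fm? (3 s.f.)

L = 10.4 fm

From E_n = n²h²/(8m_pL²), L = n·h/√(8m_pE_n).
E_3 = 1.70×10^7 eV = 2.723×10^-12 J, so L = 3·6.626×10^-34/√(8·1.673×10^-27·2.723×10^-12) = 1.04×10^-14 m = 10.4 fm.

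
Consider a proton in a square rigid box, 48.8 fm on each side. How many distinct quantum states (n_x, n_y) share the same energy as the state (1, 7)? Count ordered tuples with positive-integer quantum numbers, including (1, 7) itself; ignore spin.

degeneracy = 3

The level has n_x² + n_y² = 50. The ordered positive-integer solutions are (1, 7), (5, 5), (7, 1).
That gives 3 states.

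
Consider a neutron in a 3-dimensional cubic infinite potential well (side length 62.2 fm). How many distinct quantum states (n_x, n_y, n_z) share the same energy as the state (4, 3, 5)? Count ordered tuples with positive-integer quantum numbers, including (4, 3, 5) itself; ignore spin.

The level has n_x² + n_y² + n_z² = 50. The ordered positive-integer solutions are (3, 4, 5), (3, 5, 4), (4, 3, 5), (4, 5, 3), (5, 3, 4), (5, 4, 3).
That gives 6 states.

degeneracy = 6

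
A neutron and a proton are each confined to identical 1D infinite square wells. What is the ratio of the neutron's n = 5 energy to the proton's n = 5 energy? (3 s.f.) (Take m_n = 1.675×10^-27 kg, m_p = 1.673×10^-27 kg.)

E_n ∝ 1/m at fixed n and L, so the ratio is m_p/m_n = 1.673×10^-27/1.675×10^-27 = 0.999.

0.999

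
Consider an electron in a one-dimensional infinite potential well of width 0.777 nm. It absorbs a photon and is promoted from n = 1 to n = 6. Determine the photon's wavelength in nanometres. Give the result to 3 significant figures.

λ = 56.9 nm

E_1 = h²/(8m_eL²) = 9.979×10^-20 J, so ΔE = (6² − 1²)E_1 = 3.493×10^-18 J.
λ = hc/ΔE = (6.626×10^-34·2.998×10^8)/3.493×10^-18 = 5.69×10^-8 m = 56.9 nm.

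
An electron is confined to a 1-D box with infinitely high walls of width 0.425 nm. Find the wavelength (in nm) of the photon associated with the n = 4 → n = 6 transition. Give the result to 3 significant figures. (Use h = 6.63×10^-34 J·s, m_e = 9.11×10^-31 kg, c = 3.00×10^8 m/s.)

E_1 = h²/(8m_eL²) = 3.339×10^-19 J, so ΔE = (6² − 4²)E_1 = 6.678×10^-18 J.
λ = hc/ΔE = (6.63×10^-34·3.00×10^8)/6.678×10^-18 = 2.98×10^-8 m = 29.8 nm.

λ = 29.8 nm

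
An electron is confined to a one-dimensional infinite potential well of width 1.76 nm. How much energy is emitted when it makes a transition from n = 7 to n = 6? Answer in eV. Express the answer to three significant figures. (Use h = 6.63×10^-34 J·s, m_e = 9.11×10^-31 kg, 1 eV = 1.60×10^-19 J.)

E_1 = h²/(8m_eL²) = 1.947×10^-20 J.
|ΔE| = |7² − 6²|·E_1 = 13·1.947×10^-20 J = 2.531×10^-19 J = 1.58 eV.

|ΔE| = 1.58 eV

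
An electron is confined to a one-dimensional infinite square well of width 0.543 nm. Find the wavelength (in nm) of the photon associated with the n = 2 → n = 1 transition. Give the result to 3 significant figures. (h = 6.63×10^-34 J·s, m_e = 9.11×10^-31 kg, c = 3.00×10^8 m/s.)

E_1 = h²/(8m_eL²) = 2.046×10^-19 J, so ΔE = (2² − 1²)E_1 = 6.138×10^-19 J.
λ = hc/ΔE = (6.63×10^-34·3.00×10^8)/6.138×10^-19 = 3.24×10^-7 m = 324 nm.

λ = 324 nm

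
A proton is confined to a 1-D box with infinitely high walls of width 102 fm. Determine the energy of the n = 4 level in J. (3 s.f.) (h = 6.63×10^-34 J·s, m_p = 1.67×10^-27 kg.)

For an infinite well E_n = n²h²/(8m_pL²), so E_1 = h²/(8m_pL²) = (6.63×10^-34)²/(8·1.67×10^-27·(1.02×10^-13 m)²) = 3.162×10^-15 J.
Then E_4 = 4²·E_1 = 16·3.162×10^-15 J = 5.06×10^-14 J.

E_4 = 5.06×10^-14 J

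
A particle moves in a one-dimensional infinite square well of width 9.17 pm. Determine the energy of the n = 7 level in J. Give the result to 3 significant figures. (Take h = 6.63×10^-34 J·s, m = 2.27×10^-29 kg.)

E_7 = 1.41×10^-15 J

For an infinite well E_n = n²h²/(8mL²), so E_1 = h²/(8mL²) = (6.63×10^-34)²/(8·2.27×10^-29·(9.17×10^-12 m)²) = 2.879×10^-17 J.
Then E_7 = 7²·E_1 = 49·2.879×10^-17 J = 1.41×10^-15 J.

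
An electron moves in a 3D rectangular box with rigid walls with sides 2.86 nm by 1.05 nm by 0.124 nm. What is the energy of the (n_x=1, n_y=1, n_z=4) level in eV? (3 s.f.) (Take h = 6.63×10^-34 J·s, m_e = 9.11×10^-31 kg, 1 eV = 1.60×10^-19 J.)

E = 393 eV

For a 3D rectangular well E = (h²/8m_e)·Σ n_i²/L_i² = (6.63×10^-34)²/(8·9.11×10^-31) · [1²/(2.86 nm)² + 1²/(1.05 nm)² + 4²/(0.124 nm)²].
Evaluating gives E = 6.282×10^-17 J = 393 eV.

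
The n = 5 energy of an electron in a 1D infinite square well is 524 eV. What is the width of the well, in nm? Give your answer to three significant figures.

L = 0.134 nm

From E_n = n²h²/(8m_eL²), L = n·h/√(8m_eE_n).
E_5 = 524 eV = 8.394×10^-17 J, so L = 5·6.626×10^-34/√(8·9.109×10^-31·8.394×10^-17) = 1.34×10^-10 m = 0.134 nm.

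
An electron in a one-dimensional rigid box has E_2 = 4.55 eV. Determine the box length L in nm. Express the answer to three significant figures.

L = 0.575 nm

From E_n = n²h²/(8m_eL²), L = n·h/√(8m_eE_n).
E_2 = 4.55 eV = 7.289×10^-19 J, so L = 2·6.626×10^-34/√(8·9.109×10^-31·7.289×10^-19) = 5.75×10^-10 m = 0.575 nm.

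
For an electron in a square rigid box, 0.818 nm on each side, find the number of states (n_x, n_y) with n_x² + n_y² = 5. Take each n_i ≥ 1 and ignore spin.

The level has n_x² + n_y² = 5. The ordered positive-integer solutions are (1, 2), (2, 1).
That gives 2 states.

degeneracy = 2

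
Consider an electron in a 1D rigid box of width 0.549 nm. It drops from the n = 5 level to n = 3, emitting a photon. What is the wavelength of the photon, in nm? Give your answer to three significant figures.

E_1 = h²/(8m_eL²) = 1.999×10^-19 J, so ΔE = (5² − 3²)E_1 = 3.198×10^-18 J.
λ = hc/ΔE = (6.626×10^-34·2.998×10^8)/3.198×10^-18 = 6.21×10^-8 m = 62.1 nm.

λ = 62.1 nm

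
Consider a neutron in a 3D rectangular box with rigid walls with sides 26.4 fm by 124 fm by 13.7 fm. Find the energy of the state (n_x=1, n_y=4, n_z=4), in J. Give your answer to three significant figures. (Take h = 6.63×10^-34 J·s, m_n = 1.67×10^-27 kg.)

E = 2.89×10^-12 J

For a 3D rectangular well E = (h²/8m_n)·Σ n_i²/L_i² = (6.63×10^-34)²/(8·1.67×10^-27) · [1²/(26.4 fm)² + 4²/(124 fm)² + 4²/(13.7 fm)²].
Evaluating gives E = 2.89×10^-12 J.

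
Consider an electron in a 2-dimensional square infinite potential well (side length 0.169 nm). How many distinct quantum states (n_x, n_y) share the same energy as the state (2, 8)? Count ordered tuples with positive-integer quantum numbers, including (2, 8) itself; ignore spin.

degeneracy = 2

The level has n_x² + n_y² = 68. The ordered positive-integer solutions are (2, 8), (8, 2).
That gives 2 states.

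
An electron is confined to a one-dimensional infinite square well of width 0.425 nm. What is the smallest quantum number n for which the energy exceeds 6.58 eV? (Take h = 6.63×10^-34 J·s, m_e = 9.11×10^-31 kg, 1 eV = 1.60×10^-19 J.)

n = 2

E_1 = h²/(8m_eL²) = 3.339×10^-19 J = 2.087 eV.
Need n² > 6.58/2.087 = 3.153, i.e. n > 1.776.
The smallest integer satisfying this is n = 2.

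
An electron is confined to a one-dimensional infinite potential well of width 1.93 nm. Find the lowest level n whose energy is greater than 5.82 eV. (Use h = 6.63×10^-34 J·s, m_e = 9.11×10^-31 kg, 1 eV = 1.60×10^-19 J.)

n = 8

E_1 = h²/(8m_eL²) = 1.619×10^-20 J = 0.1012 eV.
Need n² > 5.82/0.1012 = 57.51, i.e. n > 7.584.
The smallest integer satisfying this is n = 8.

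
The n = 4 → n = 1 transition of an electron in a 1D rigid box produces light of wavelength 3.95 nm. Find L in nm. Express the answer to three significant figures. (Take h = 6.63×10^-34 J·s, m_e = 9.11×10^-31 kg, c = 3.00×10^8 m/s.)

L = 0.134 nm

The photon carries ΔE = hc/λ = 6.63×10^-34·3.00×10^8/3.95×10^-9 m = 5.035×10^-17 J.
Since ΔE = (4² − 1²)E_1, E_1 = 3.357×10^-18 J, and L = h/√(8m_eE_1) = 1.34×10^-10 m = 0.134 nm.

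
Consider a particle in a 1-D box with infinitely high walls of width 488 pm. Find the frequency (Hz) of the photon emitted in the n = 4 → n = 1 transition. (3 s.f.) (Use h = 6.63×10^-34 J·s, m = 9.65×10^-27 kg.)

f = 5.41×10^11 Hz

E_1 = h²/(8mL²) = 2.391×10^-23 J and ΔE = (4² − 1²)E_1 = 3.587×10^-22 J.
f = ΔE/h = 3.587×10^-22/6.63×10^-34 = 5.41×10^11 Hz.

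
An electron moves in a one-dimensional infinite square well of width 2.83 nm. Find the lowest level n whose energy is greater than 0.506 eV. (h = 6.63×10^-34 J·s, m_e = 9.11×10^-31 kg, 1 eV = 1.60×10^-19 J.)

n = 4

E_1 = h²/(8m_eL²) = 7.531×10^-21 J = 0.04707 eV.
Need n² > 0.506/0.04707 = 10.75, i.e. n > 3.279.
The smallest integer satisfying this is n = 4.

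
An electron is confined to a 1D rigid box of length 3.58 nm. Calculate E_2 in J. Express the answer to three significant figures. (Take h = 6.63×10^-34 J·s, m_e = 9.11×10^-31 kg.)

E_2 = 1.88×10^-20 J

For an infinite well E_n = n²h²/(8m_eL²), so E_1 = h²/(8m_eL²) = (6.63×10^-34)²/(8·9.11×10^-31·(3.58×10^-9 m)²) = 4.706×10^-21 J.
Then E_2 = 2²·E_1 = 4·4.706×10^-21 J = 1.88×10^-20 J.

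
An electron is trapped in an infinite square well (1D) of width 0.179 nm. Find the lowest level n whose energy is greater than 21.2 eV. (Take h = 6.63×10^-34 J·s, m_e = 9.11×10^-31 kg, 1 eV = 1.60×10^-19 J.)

n = 2

E_1 = h²/(8m_eL²) = 1.882×10^-18 J = 11.76 eV.
Need n² > 21.2/11.76 = 1.803, i.e. n > 1.343.
The smallest integer satisfying this is n = 2.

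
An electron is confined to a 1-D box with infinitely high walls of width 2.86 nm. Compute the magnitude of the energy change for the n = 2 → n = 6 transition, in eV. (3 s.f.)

|ΔE| = 1.47 eV

E_1 = h²/(8m_eL²) = 7.366×10^-21 J.
|ΔE| = |2² − 6²|·E_1 = 32·7.366×10^-21 J = 2.357×10^-19 J = 1.47 eV.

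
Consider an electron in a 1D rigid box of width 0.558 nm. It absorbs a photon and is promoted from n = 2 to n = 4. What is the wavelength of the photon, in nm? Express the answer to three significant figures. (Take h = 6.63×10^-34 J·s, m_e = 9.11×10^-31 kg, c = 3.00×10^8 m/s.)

E_1 = h²/(8m_eL²) = 1.937×10^-19 J, so ΔE = (4² − 2²)E_1 = 2.324×10^-18 J.
λ = hc/ΔE = (6.63×10^-34·3.00×10^8)/2.324×10^-18 = 8.56×10^-8 m = 85.6 nm.

λ = 85.6 nm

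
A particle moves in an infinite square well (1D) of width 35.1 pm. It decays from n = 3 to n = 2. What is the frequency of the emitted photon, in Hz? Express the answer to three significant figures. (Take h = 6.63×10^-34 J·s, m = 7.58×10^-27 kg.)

E_1 = h²/(8mL²) = 5.884×10^-21 J and ΔE = (3² − 2²)E_1 = 2.942×10^-20 J.
f = ΔE/h = 2.942×10^-20/6.63×10^-34 = 4.44×10^13 Hz.

f = 4.44×10^13 Hz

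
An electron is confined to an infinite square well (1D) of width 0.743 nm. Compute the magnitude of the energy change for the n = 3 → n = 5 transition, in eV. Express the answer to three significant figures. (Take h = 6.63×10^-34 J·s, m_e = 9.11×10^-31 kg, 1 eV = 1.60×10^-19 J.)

E_1 = h²/(8m_eL²) = 1.093×10^-19 J.
|ΔE| = |3² − 5²|·E_1 = 16·1.093×10^-19 J = 1.749×10^-18 J = 10.9 eV.

|ΔE| = 10.9 eV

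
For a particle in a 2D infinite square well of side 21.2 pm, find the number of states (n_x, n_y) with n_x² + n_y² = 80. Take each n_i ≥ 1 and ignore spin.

degeneracy = 2

The level has n_x² + n_y² = 80. The ordered positive-integer solutions are (4, 8), (8, 4).
That gives 2 states.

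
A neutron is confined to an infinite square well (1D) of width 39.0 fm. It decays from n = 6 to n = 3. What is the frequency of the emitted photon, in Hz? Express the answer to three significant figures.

E_1 = h²/(8m_nL²) = 2.154×10^-14 J and ΔE = (6² − 3²)E_1 = 5.816×10^-13 J.
f = ΔE/h = 5.816×10^-13/6.626×10^-34 = 8.78×10^20 Hz.

f = 8.78×10^20 Hz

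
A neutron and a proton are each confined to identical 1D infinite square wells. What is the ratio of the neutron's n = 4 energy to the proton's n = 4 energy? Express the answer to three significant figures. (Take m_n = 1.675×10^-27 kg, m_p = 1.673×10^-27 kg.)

E_n ∝ 1/m at fixed n and L, so the ratio is m_p/m_n = 1.673×10^-27/1.675×10^-27 = 0.999.

0.999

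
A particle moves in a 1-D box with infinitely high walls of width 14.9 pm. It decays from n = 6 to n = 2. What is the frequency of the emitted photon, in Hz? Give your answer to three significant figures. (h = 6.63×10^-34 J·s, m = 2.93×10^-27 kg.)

E_1 = h²/(8mL²) = 8.447×10^-20 J and ΔE = (6² − 2²)E_1 = 2.703×10^-18 J.
f = ΔE/h = 2.703×10^-18/6.63×10^-34 = 4.08×10^15 Hz.

f = 4.08×10^15 Hz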